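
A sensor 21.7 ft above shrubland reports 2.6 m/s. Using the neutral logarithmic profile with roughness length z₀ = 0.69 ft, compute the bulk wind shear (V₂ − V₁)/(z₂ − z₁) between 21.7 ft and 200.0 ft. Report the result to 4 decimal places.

Log law: V₂ = V₁ · ln(z₂/z₀)/ln(z₁/z₀) = 2.6 × 5.6694/3.4484 = 4.2746 m/s
ΔV/Δz = (4.2746 − 2.6)/(200.0 − 21.7) = 1.6746/178.3000 = 0.00939 m/s/ft

0.0094 m/s/ft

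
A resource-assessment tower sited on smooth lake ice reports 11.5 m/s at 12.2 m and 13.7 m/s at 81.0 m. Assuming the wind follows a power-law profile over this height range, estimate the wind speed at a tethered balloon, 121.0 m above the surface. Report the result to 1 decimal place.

14.2 m/s

First find α: α = ln(V₂/V₁)/ln(z₂/z₁) = ln(13.7/11.5)/ln(81.0/12.2) = 0.17505/1.89301 = 0.0925
Extrapolate from 81.0 m to 121.0 m: V₃ = 13.7 × (121.0/81.0)^0.0925 = 13.7 × 1.0378 = 14.2180 m/s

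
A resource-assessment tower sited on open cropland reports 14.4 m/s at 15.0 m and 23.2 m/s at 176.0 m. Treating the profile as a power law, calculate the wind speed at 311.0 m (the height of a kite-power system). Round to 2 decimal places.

First find α: α = ln(V₂/V₁)/ln(z₂/z₁) = ln(23.2/14.4)/ln(176.0/15.0) = 0.47692/2.46243 = 0.1937
Extrapolate from 176.0 m to 311.0 m: V₃ = 23.2 × (311.0/176.0)^0.1937 = 23.2 × 1.1166 = 25.9045 m/s

25.90 m/s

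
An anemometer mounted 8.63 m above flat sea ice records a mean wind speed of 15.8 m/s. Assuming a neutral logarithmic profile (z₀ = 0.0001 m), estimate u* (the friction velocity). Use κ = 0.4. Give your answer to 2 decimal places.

u* ≈ 0.56 m/s

Log law: V(z) = (u*/κ) · ln(z/z₀) ⇒ u* = κ · V / ln(z/z₀)
u* = 0.4 × 15.8 / ln(8.63/0.0001) = 0.4 × 15.8 / 11.3656
   = 6.3200 / 11.3656 = 0.5561 m/s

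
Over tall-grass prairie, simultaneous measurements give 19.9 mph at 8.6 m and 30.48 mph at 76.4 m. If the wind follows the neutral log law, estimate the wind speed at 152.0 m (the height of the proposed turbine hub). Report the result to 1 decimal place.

33.8 mph

Log law: V ∝ ln(z/z₀). From the pair, with r = V₁/V₂ = 0.65289,
ln z₀ = (ln z₁ − r·ln z₂)/(1 − r) = (2.1518 − 0.65289×4.3360)/0.34711 = -1.9566 → z₀ = 0.1413 m
V₃ = V₁ · ln(z₃/z₀)/ln(z₁/z₀) = 19.9 × 6.9804/4.1083 = 33.8121 mph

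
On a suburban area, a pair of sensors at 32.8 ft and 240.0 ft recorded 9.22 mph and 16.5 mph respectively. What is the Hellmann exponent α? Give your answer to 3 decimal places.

α ≈ 0.292

Power law: V₂/V₁ = (z₂/z₁)^α ⇒ α = ln(V₂/V₁) / ln(z₂/z₁)
α = ln(16.5/9.22) / ln(240.0/32.8) = ln(1.7896) / ln(7.3171)
  = 0.58199 / 1.99021 = 0.29242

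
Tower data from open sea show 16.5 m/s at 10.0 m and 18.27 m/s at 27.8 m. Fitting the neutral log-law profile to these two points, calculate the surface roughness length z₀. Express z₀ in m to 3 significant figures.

Log law: V(z) ∝ ln(z/z₀). With r = V₁/V₂ = 16.5/18.27 = 0.90312,
r · ln(z₂/z₀) = ln(z₁/z₀) ⇒ ln z₀ = (ln z₁ − r·ln z₂)/(1 − r)
ln z₀ = (2.30259 − 0.90312×3.32504) / 0.09688 = -7.2287
z₀ = exp(-7.2287) = 0.0007254 m

z₀ ≈ 0.000725 m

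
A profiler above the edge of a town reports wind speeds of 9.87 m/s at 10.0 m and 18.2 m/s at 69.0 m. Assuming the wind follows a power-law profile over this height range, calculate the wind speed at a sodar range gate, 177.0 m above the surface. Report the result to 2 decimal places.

24.53 m/s

First find α: α = ln(V₂/V₁)/ln(z₂/z₁) = ln(18.2/9.87)/ln(69.0/10.0) = 0.61192/1.93152 = 0.3168
Extrapolate from 69.0 m to 177.0 m: V₃ = 18.2 × (177.0/69.0)^0.3168 = 18.2 × 1.3478 = 24.5293 m/s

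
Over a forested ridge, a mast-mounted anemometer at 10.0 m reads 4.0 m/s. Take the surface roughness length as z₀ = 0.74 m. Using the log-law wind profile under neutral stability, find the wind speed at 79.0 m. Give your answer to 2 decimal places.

Log law: V(z) ∝ ln(z/z₀), so V₂/V₁ = ln(z₂/z₀) / ln(z₁/z₀).
ln(79.0/0.74) = 4.6706, ln(10.0/0.74) = 2.6037
V₂ = 4.0 × 4.6706/2.6037 = 4.0 × 1.7938 = 7.1753 m/s

7.18 m/s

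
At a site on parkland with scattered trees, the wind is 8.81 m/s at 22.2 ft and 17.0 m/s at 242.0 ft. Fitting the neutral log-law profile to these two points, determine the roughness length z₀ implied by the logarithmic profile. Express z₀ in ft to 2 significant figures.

z₀ ≈ 1.7 ft

Log law: V(z) ∝ ln(z/z₀). With r = V₁/V₂ = 8.81/17.0 = 0.51824,
r · ln(z₂/z₀) = ln(z₁/z₀) ⇒ ln z₀ = (ln z₁ − r·ln z₂)/(1 − r)
ln z₀ = (3.10009 − 0.51824×5.48894) / 0.48176 = 0.5304
z₀ = exp(0.5304) = 1.700 ft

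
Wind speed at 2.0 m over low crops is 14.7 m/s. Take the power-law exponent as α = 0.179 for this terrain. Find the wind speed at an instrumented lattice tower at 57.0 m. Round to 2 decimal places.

26.78 m/s

Power-law profile: V₂ = V₁ · (z₂/z₁)^α
V₂ = 14.7 × (57.0/2.0)^0.179 = 14.7 × (28.5000)^0.179
    = 14.7 × 1.8214 = 26.7753 m/s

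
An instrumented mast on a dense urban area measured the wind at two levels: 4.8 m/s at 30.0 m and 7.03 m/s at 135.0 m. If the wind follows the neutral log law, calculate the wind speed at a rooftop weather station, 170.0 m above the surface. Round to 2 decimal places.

Log law: V ∝ ln(z/z₀). From the pair, with r = V₁/V₂ = 0.68279,
ln z₀ = (ln z₁ − r·ln z₂)/(1 − r) = (3.4012 − 0.68279×4.9053)/0.31721 = 0.1637 → z₀ = 1.178 m
V₃ = V₁ · ln(z₃/z₀)/ln(z₁/z₀) = 4.8 × 4.9721/3.2375 = 7.3718 m/s

7.37 m/s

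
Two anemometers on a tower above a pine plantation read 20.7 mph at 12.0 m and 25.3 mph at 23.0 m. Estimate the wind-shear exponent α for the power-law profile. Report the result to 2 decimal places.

Power law: V₂/V₁ = (z₂/z₁)^α ⇒ α = ln(V₂/V₁) / ln(z₂/z₁)
α = ln(25.3/20.7) / ln(23.0/12.0) = ln(1.2222) / ln(1.9167)
  = 0.20067 / 0.65059 = 0.30845

α ≈ 0.31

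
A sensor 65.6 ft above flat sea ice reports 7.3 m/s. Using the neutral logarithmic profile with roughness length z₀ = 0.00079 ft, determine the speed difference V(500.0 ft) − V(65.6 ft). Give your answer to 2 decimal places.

1.31 m/s

Log law: V₂ = V₁ · ln(z₂/z₀)/ln(z₁/z₀) = 7.3 × 13.3581/11.3271 = 8.6089 m/s
ΔV = 8.6089 − 7.3 = 1.3089 m/s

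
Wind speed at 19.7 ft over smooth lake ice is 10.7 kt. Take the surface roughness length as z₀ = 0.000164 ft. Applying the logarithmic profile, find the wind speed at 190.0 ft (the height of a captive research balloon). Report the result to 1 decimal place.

12.8 kt

Log law: V(z) ∝ ln(z/z₀), so V₂/V₁ = ln(z₂/z₀) / ln(z₁/z₀).
ln(190.0/0.000164) = 13.9627, ln(19.7/0.000164) = 11.6963
V₂ = 10.7 × 13.9627/11.6963 = 10.7 × 1.1938 = 12.7734 kt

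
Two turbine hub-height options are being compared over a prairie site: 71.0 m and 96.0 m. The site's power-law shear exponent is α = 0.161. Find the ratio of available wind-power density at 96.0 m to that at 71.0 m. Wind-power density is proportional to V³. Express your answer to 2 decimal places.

Speed ratio: V_B/V_A = (z_B/z_A)^α = (96.0/71.0)^0.161 = (1.3521)^0.161 = 1.04977
Power-density ratio: P_B/P_A = (V_B/V_A)³ = (1.04977)³ = 1.15686

1.16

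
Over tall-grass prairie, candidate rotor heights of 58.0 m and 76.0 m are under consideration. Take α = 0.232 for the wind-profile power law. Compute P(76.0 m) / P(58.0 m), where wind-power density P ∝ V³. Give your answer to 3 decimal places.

Speed ratio: V_B/V_A = (z_B/z_A)^α = (76.0/58.0)^0.232 = (1.3103)^0.232 = 1.06472
Power-density ratio: P_B/P_A = (V_B/V_A)³ = (1.06472)³ = 1.20698

1.207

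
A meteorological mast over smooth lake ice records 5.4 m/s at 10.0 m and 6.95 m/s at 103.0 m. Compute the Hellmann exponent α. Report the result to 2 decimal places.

Power law: V₂/V₁ = (z₂/z₁)^α ⇒ α = ln(V₂/V₁) / ln(z₂/z₁)
α = ln(6.95/5.4) / ln(103.0/10.0) = ln(1.2870) / ln(10.3000)
  = 0.25234 / 2.33214 = 0.10820

α ≈ 0.11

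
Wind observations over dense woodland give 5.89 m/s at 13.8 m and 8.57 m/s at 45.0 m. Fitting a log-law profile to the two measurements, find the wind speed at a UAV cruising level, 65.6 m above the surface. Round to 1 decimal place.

9.4 m/s

Log law: V ∝ ln(z/z₀). From the pair, with r = V₁/V₂ = 0.68728,
ln z₀ = (ln z₁ − r·ln z₂)/(1 − r) = (2.6247 − 0.68728×3.8067)/0.31272 = 0.0269 → z₀ = 1.027 m
V₃ = V₁ · ln(z₃/z₀)/ln(z₁/z₀) = 5.89 × 4.1566/2.5977 = 9.4246 m/s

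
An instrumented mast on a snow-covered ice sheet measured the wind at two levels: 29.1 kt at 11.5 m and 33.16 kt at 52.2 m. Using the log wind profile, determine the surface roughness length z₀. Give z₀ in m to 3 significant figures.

Log law: V(z) ∝ ln(z/z₀). With r = V₁/V₂ = 29.1/33.16 = 0.87756,
r · ln(z₂/z₀) = ln(z₁/z₀) ⇒ ln z₀ = (ln z₁ − r·ln z₂)/(1 − r)
ln z₀ = (2.44235 − 0.87756×3.95508) / 0.12244 = -8.4002
z₀ = exp(-8.4002) = 0.0002248 m

z₀ ≈ 0.000225 m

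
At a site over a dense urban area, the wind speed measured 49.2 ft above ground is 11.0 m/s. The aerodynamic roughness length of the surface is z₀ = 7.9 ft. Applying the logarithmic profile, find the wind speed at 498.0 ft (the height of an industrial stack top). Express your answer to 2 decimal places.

Log law: V(z) ∝ ln(z/z₀), so V₂/V₁ = ln(z₂/z₀) / ln(z₁/z₀).
ln(498.0/7.9) = 4.1437, ln(49.2/7.9) = 1.8290
V₂ = 11.0 × 4.1437/1.8290 = 11.0 × 2.2655 = 24.9209 m/s

24.92 m/s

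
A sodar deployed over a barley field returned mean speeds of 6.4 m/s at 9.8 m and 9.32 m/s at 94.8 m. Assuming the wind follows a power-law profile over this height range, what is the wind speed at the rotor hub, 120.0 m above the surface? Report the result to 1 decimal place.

First find α: α = ln(V₂/V₁)/ln(z₂/z₁) = ln(9.32/6.4)/ln(94.8/9.8) = 0.37586/2.26939 = 0.1656
Extrapolate from 94.8 m to 120.0 m: V₃ = 9.32 × (120.0/94.8)^0.1656 = 9.32 × 1.0398 = 9.6911 m/s

9.7 m/s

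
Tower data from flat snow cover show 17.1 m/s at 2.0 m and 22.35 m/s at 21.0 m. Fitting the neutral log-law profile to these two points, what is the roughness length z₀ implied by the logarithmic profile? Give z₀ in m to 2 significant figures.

Log law: V(z) ∝ ln(z/z₀). With r = V₁/V₂ = 17.1/22.35 = 0.76510,
r · ln(z₂/z₀) = ln(z₁/z₀) ⇒ ln z₀ = (ln z₁ − r·ln z₂)/(1 − r)
ln z₀ = (0.69315 − 0.76510×3.04452) / 0.23490 = -6.9656
z₀ = exp(-6.9656) = 0.0009438 m

z₀ ≈ 0.00094 m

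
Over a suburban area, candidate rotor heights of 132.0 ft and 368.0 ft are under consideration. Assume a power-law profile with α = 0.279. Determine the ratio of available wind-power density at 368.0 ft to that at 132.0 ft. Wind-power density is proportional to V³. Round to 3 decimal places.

Speed ratio: V_B/V_A = (z_B/z_A)^α = (368.0/132.0)^0.279 = (2.7879)^0.279 = 1.33116
Power-density ratio: P_B/P_A = (V_B/V_A)³ = (1.33116)³ = 2.35882

2.359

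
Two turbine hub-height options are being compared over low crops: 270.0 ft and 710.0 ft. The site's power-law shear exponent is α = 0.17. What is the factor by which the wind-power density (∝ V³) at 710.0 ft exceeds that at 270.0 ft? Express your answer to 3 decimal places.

1.637

Speed ratio: V_B/V_A = (z_B/z_A)^α = (710.0/270.0)^0.17 = (2.6296)^0.17 = 1.17864
Power-density ratio: P_B/P_A = (V_B/V_A)³ = (1.17864)³ = 1.63737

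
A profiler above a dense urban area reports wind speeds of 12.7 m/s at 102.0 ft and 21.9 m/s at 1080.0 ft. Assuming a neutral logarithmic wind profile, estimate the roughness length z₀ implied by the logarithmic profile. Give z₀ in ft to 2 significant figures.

z₀ ≈ 3.9 ft

Log law: V(z) ∝ ln(z/z₀). With r = V₁/V₂ = 12.7/21.9 = 0.57991,
r · ln(z₂/z₀) = ln(z₁/z₀) ⇒ ln z₀ = (ln z₁ − r·ln z₂)/(1 − r)
ln z₀ = (4.62497 − 0.57991×6.98472) / 0.42009 = 1.3675
z₀ = exp(1.3675) = 3.926 ft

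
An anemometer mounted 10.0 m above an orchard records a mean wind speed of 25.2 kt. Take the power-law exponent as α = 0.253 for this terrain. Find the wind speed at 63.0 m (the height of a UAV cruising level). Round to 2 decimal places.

Power-law profile: V₂ = V₁ · (z₂/z₁)^α
V₂ = 25.2 × (63.0/10.0)^0.253 = 25.2 × (6.3000)^0.253
    = 25.2 × 1.5931 = 40.1452 kt

40.15 kt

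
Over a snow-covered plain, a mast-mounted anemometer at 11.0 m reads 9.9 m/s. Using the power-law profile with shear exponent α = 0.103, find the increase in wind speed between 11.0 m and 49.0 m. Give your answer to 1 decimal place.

1.6 m/s

Power law: V₂ = V₁ · (z₂/z₁)^α = 9.9 × (4.4545)^0.103 = 11.5468 m/s
ΔV = 11.5468 − 9.9 = 1.6468 m/s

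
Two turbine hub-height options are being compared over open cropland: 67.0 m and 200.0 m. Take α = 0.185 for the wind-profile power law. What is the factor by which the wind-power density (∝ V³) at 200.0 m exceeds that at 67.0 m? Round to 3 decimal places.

1.835

Speed ratio: V_B/V_A = (z_B/z_A)^α = (200.0/67.0)^0.185 = (2.9851)^0.185 = 1.22424
Power-density ratio: P_B/P_A = (V_B/V_A)³ = (1.22424)³ = 1.83485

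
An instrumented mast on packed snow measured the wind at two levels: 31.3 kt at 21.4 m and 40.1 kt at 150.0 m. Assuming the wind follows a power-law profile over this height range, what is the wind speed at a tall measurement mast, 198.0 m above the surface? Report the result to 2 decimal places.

First find α: α = ln(V₂/V₁)/ln(z₂/z₁) = ln(40.1/31.3)/ln(150.0/21.4) = 0.24776/1.94724 = 0.1272
Extrapolate from 150.0 m to 198.0 m: V₃ = 40.1 × (198.0/150.0)^0.1272 = 40.1 × 1.0360 = 41.5418 kt

41.54 kt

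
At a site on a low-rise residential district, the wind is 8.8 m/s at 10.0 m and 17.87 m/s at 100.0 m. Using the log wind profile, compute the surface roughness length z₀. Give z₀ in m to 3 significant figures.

z₀ ≈ 1.07 m

Log law: V(z) ∝ ln(z/z₀). With r = V₁/V₂ = 8.8/17.87 = 0.49245,
r · ln(z₂/z₀) = ln(z₁/z₀) ⇒ ln z₀ = (ln z₁ − r·ln z₂)/(1 − r)
ln z₀ = (2.30259 − 0.49245×4.60517) / 0.50755 = 0.0685
z₀ = exp(0.0685) = 1.071 m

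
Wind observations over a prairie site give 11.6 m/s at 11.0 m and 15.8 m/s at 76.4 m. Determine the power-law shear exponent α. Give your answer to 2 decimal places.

Power law: V₂/V₁ = (z₂/z₁)^α ⇒ α = ln(V₂/V₁) / ln(z₂/z₁)
α = ln(15.8/11.6) / ln(76.4/11.0) = ln(1.3621) / ln(6.9455)
  = 0.30900 / 1.93809 = 0.15944

α ≈ 0.16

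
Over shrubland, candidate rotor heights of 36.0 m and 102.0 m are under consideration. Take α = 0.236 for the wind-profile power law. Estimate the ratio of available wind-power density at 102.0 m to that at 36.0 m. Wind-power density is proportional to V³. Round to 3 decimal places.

Speed ratio: V_B/V_A = (z_B/z_A)^α = (102.0/36.0)^0.236 = (2.8333)^0.236 = 1.27862
Power-density ratio: P_B/P_A = (V_B/V_A)³ = (1.27862)³ = 2.09039

2.090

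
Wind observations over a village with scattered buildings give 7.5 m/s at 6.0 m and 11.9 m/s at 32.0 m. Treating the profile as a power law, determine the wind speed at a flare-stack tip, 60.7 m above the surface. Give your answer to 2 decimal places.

First find α: α = ln(V₂/V₁)/ln(z₂/z₁) = ln(11.9/7.5)/ln(32.0/6.0) = 0.46164/1.67398 = 0.2758
Extrapolate from 32.0 m to 60.7 m: V₃ = 11.9 × (60.7/32.0)^0.2758 = 11.9 × 1.1931 = 14.1978 m/s

14.20 m/s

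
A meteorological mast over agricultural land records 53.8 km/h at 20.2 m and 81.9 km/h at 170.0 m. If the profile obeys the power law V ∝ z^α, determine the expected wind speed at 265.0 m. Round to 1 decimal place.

89.4 km/h

First find α: α = ln(V₂/V₁)/ln(z₂/z₁) = ln(81.9/53.8)/ln(170.0/20.2) = 0.42023/2.13012 = 0.1973
Extrapolate from 170.0 m to 265.0 m: V₃ = 81.9 × (265.0/170.0)^0.1973 = 81.9 × 1.0915 = 89.3961 km/h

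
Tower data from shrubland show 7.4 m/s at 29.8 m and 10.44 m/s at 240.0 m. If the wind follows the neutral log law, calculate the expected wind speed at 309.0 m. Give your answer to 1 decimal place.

Log law: V ∝ ln(z/z₀). From the pair, with r = V₁/V₂ = 0.70881,
ln z₀ = (ln z₁ − r·ln z₂)/(1 − r) = (3.3945 − 0.70881×5.4806)/0.29119 = -1.6836 → z₀ = 0.1857 m
V₃ = V₁ · ln(z₃/z₀)/ln(z₁/z₀) = 7.4 × 7.4169/5.0781 = 10.8082 m/s

10.8 m/s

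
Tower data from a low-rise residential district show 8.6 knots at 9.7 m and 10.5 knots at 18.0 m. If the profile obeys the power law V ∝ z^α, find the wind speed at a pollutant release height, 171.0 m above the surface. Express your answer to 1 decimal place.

21.7 knots

First find α: α = ln(V₂/V₁)/ln(z₂/z₁) = ln(10.5/8.6)/ln(18.0/9.7) = 0.19961/0.61825 = 0.3229
Extrapolate from 18.0 m to 171.0 m: V₃ = 10.5 × (171.0/18.0)^0.3229 = 10.5 × 2.0686 = 21.7204 knots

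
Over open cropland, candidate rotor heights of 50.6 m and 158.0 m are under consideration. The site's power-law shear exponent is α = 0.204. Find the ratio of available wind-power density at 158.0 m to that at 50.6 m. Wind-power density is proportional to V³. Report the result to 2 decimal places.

2.01

Speed ratio: V_B/V_A = (z_B/z_A)^α = (158.0/50.6)^0.204 = (3.1225)^0.204 = 1.26148
Power-density ratio: P_B/P_A = (V_B/V_A)³ = (1.26148)³ = 2.00742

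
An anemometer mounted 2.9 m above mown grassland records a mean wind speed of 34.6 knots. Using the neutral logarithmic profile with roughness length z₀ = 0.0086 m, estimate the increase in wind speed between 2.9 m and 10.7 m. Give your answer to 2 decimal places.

Log law: V₂ = V₁ · ln(z₂/z₀)/ln(z₁/z₀) = 34.6 × 7.1262/5.8207 = 42.3605 knots
ΔV = 42.3605 − 34.6 = 7.7605 knots

7.76 knots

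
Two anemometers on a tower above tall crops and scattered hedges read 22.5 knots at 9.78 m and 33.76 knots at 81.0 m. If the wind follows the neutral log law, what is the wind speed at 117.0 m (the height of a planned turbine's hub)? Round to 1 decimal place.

Log law: V ∝ ln(z/z₀). From the pair, with r = V₁/V₂ = 0.66647,
ln z₀ = (ln z₁ − r·ln z₂)/(1 − r) = (2.2803 − 0.66647×4.3944)/0.33353 = -1.9441 → z₀ = 0.1431 m
V₃ = V₁ · ln(z₃/z₀)/ln(z₁/z₀) = 22.5 × 6.7063/4.2245 = 35.7185 knots

35.7 knots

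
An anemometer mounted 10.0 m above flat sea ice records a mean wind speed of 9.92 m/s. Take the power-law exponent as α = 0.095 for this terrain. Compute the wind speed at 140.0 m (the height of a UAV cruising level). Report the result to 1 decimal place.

12.7 m/s

Power-law profile: V₂ = V₁ · (z₂/z₁)^α
V₂ = 9.92 × (140.0/10.0)^0.095 = 9.92 × (14.0000)^0.095
    = 9.92 × 1.2849 = 12.7466 m/s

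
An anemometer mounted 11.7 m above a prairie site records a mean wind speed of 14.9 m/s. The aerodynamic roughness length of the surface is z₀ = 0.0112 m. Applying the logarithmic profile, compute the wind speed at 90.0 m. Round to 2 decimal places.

19.27 m/s

Log law: V(z) ∝ ln(z/z₀), so V₂/V₁ = ln(z₂/z₀) / ln(z₁/z₀).
ln(90.0/0.0112) = 8.9917, ln(11.7/0.0112) = 6.9514
V₂ = 14.9 × 8.9917/6.9514 = 14.9 × 1.2935 = 19.2731 m/s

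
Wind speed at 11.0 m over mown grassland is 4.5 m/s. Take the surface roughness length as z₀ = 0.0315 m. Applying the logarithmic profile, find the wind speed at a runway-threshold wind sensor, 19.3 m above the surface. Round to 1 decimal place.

Log law: V(z) ∝ ln(z/z₀), so V₂/V₁ = ln(z₂/z₀) / ln(z₁/z₀).
ln(19.3/0.0315) = 6.4179, ln(11.0/0.0315) = 5.8557
V₂ = 4.5 × 6.4179/5.8557 = 4.5 × 1.0960 = 4.9321 m/s

4.9 m/s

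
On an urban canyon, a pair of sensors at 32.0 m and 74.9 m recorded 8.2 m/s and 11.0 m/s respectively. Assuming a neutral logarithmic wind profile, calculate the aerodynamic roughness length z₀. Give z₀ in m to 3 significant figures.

z₀ ≈ 2.65 m

Log law: V(z) ∝ ln(z/z₀). With r = V₁/V₂ = 8.2/11.0 = 0.74545,
r · ln(z₂/z₀) = ln(z₁/z₀) ⇒ ln z₀ = (ln z₁ − r·ln z₂)/(1 − r)
ln z₀ = (3.46574 − 0.74545×4.31615) / 0.25455 = 0.9752
z₀ = exp(0.9752) = 2.652 m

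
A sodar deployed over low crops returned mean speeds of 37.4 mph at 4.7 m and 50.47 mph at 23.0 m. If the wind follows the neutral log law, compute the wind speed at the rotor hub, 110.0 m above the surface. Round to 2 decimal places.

Log law: V ∝ ln(z/z₀). From the pair, with r = V₁/V₂ = 0.74103,
ln z₀ = (ln z₁ − r·ln z₂)/(1 − r) = (1.5476 − 0.74103×3.1355)/0.25897 = -2.9963 → z₀ = 0.04997 m
V₃ = V₁ · ln(z₃/z₀)/ln(z₁/z₀) = 37.4 × 7.6968/4.5439 = 63.3511 mph

63.35 mph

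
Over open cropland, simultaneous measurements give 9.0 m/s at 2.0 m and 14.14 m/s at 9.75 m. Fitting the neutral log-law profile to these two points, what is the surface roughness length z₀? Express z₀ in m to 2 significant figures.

Log law: V(z) ∝ ln(z/z₀). With r = V₁/V₂ = 9.0/14.14 = 0.63649,
r · ln(z₂/z₀) = ln(z₁/z₀) ⇒ ln z₀ = (ln z₁ − r·ln z₂)/(1 − r)
ln z₀ = (0.69315 − 0.63649×2.27727) / 0.36351 = -2.0806
z₀ = exp(-2.0806) = 0.1249 m

z₀ ≈ 0.12 m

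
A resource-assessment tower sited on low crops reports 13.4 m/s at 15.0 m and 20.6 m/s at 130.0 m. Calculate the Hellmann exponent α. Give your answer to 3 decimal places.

Power law: V₂/V₁ = (z₂/z₁)^α ⇒ α = ln(V₂/V₁) / ln(z₂/z₁)
α = ln(20.6/13.4) / ln(130.0/15.0) = ln(1.5373) / ln(8.6667)
  = 0.43004 / 2.15948 = 0.19914

α ≈ 0.199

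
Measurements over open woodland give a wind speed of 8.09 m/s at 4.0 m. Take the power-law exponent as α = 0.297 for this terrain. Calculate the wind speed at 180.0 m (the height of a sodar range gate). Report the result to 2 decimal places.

Power-law profile: V₂ = V₁ · (z₂/z₁)^α
V₂ = 8.09 × (180.0/4.0)^0.297 = 8.09 × (45.0000)^0.297
    = 8.09 × 3.0974 = 25.0584 m/s

25.06 m/s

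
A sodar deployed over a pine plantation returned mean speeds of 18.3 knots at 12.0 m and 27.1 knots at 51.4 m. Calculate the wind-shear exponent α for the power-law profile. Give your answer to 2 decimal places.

α ≈ 0.27

Power law: V₂/V₁ = (z₂/z₁)^α ⇒ α = ln(V₂/V₁) / ln(z₂/z₁)
α = ln(27.1/18.3) / ln(51.4/12.0) = ln(1.4809) / ln(4.2833)
  = 0.39263 / 1.45473 = 0.26990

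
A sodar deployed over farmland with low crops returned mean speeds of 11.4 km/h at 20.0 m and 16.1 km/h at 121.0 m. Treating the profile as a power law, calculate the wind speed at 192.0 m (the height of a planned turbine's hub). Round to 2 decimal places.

First find α: α = ln(V₂/V₁)/ln(z₂/z₁) = ln(16.1/11.4)/ln(121.0/20.0) = 0.34521/1.80006 = 0.1918
Extrapolate from 121.0 m to 192.0 m: V₃ = 16.1 × (192.0/121.0)^0.1918 = 16.1 × 1.0926 = 17.5906 km/h

17.59 km/h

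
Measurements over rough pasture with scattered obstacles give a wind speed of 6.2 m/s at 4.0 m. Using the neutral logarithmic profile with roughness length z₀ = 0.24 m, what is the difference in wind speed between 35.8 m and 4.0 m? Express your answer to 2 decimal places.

4.83 m/s

Log law: V₂ = V₁ · ln(z₂/z₀)/ln(z₁/z₀) = 6.2 × 5.0051/2.8134 = 11.0298 m/s
ΔV = 11.0298 − 6.2 = 4.8298 m/s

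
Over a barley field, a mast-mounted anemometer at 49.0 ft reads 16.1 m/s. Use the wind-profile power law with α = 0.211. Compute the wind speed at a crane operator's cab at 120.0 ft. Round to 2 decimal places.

19.45 m/s

Power-law profile: V₂ = V₁ · (z₂/z₁)^α
V₂ = 16.1 × (120.0/49.0)^0.211 = 16.1 × (2.4490)^0.211
    = 16.1 × 1.2080 = 19.4492 m/s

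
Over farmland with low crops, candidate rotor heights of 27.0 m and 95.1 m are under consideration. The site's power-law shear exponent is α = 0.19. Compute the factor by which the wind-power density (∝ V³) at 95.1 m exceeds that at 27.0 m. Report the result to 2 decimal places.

Speed ratio: V_B/V_A = (z_B/z_A)^α = (95.1/27.0)^0.19 = (3.5222)^0.19 = 1.27027
Power-density ratio: P_B/P_A = (V_B/V_A)³ = (1.27027)³ = 2.04968

2.05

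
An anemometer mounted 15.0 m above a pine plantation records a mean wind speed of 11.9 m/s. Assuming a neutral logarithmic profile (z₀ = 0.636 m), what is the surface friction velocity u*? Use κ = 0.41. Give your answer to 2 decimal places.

Log law: V(z) = (u*/κ) · ln(z/z₀) ⇒ u* = κ · V / ln(z/z₀)
u* = 0.41 × 11.9 / ln(15.0/0.636) = 0.41 × 11.9 / 3.1606
   = 4.8790 / 3.1606 = 1.5437 m/s

u* ≈ 1.54 m/s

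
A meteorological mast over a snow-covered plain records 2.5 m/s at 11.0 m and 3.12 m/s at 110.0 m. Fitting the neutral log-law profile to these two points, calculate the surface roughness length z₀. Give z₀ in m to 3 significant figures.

Log law: V(z) ∝ ln(z/z₀). With r = V₁/V₂ = 2.5/3.12 = 0.80128,
r · ln(z₂/z₀) = ln(z₁/z₀) ⇒ ln z₀ = (ln z₁ − r·ln z₂)/(1 − r)
ln z₀ = (2.39790 − 0.80128×4.70048) / 0.19872 = -6.8867
z₀ = exp(-6.8867) = 0.001021 m

z₀ ≈ 0.00102 m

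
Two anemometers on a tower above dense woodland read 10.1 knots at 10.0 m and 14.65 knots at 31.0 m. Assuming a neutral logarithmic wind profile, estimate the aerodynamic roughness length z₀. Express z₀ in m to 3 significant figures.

z₀ ≈ 0.811 m

Log law: V(z) ∝ ln(z/z₀). With r = V₁/V₂ = 10.1/14.65 = 0.68942,
r · ln(z₂/z₀) = ln(z₁/z₀) ⇒ ln z₀ = (ln z₁ − r·ln z₂)/(1 − r)
ln z₀ = (2.30259 − 0.68942×3.43399) / 0.31058 = -0.2089
z₀ = exp(-0.2089) = 0.8115 m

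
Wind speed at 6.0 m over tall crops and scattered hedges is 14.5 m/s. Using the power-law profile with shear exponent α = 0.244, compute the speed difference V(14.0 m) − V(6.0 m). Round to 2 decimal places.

Power law: V₂ = V₁ · (z₂/z₁)^α = 14.5 × (2.3333)^0.244 = 17.8301 m/s
ΔV = 17.8301 − 14.5 = 3.3301 m/s

3.33 m/s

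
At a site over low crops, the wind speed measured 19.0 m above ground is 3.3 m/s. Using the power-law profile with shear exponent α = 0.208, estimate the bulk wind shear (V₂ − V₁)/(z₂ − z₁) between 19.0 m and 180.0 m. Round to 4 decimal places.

0.0122 m/s/m

Power law: V₂ = V₁ · (z₂/z₁)^α = 3.3 × (9.4737)^0.208 = 5.2678 m/s
ΔV/Δz = (5.2678 − 3.3)/(180.0 − 19.0) = 1.9678/161.0000 = 0.01222 m/s/m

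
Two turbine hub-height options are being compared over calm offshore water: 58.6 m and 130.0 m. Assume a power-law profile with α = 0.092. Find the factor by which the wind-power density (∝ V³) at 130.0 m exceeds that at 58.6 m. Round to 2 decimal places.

Speed ratio: V_B/V_A = (z_B/z_A)^α = (130.0/58.6)^0.092 = (2.2184)^0.092 = 1.07606
Power-density ratio: P_B/P_A = (V_B/V_A)³ = (1.07606)³ = 1.24597

1.25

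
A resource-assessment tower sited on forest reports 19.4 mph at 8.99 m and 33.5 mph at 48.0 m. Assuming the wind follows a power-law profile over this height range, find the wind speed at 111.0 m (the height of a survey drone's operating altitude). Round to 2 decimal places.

44.03 mph

First find α: α = ln(V₂/V₁)/ln(z₂/z₁) = ln(33.5/19.4)/ln(48.0/8.99) = 0.54627/1.67509 = 0.3261
Extrapolate from 48.0 m to 111.0 m: V₃ = 33.5 × (111.0/48.0)^0.3261 = 33.5 × 1.3144 = 44.0329 mph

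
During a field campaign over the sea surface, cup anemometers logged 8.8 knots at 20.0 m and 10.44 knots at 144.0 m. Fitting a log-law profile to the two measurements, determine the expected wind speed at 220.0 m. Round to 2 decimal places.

Log law: V ∝ ln(z/z₀). From the pair, with r = V₁/V₂ = 0.84291,
ln z₀ = (ln z₁ − r·ln z₂)/(1 − r) = (2.9957 − 0.84291×4.9698)/0.15709 = -7.5969 → z₀ = 0.0005020 m
V₃ = V₁ · ln(z₃/z₀)/ln(z₁/z₀) = 8.8 × 12.9905/10.5926 = 10.7921 knots

10.79 knots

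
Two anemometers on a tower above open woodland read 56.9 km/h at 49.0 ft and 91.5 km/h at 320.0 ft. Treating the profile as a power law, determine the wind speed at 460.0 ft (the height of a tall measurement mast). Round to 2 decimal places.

First find α: α = ln(V₂/V₁)/ln(z₂/z₁) = ln(91.5/56.9)/ln(320.0/49.0) = 0.47504/1.87650 = 0.2532
Extrapolate from 320.0 ft to 460.0 ft: V₃ = 91.5 × (460.0/320.0)^0.2532 = 91.5 × 1.0962 = 100.3044 km/h

100.30 km/h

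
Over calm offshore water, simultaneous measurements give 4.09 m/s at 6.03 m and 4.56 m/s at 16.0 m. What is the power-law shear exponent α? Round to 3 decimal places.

Power law: V₂/V₁ = (z₂/z₁)^α ⇒ α = ln(V₂/V₁) / ln(z₂/z₁)
α = ln(4.56/4.09) / ln(16.0/6.03) = ln(1.1149) / ln(2.6534)
  = 0.10878 / 0.97584 = 0.11147

α ≈ 0.111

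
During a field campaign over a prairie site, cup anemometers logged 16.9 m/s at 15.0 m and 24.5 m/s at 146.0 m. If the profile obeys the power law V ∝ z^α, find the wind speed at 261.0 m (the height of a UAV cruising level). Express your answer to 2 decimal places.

First find α: α = ln(V₂/V₁)/ln(z₂/z₁) = ln(24.5/16.9)/ln(146.0/15.0) = 0.37136/2.27556 = 0.1632
Extrapolate from 146.0 m to 261.0 m: V₃ = 24.5 × (261.0/146.0)^0.1632 = 24.5 × 1.0994 = 26.9363 m/s

26.94 m/s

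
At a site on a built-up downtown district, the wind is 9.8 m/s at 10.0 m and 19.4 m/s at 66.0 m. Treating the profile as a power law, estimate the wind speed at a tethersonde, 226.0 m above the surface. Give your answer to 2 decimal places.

First find α: α = ln(V₂/V₁)/ln(z₂/z₁) = ln(19.4/9.8)/ln(66.0/10.0) = 0.68289/1.88707 = 0.3619
Extrapolate from 66.0 m to 226.0 m: V₃ = 19.4 × (226.0/66.0)^0.3619 = 19.4 × 1.5612 = 30.2865 m/s

30.29 m/s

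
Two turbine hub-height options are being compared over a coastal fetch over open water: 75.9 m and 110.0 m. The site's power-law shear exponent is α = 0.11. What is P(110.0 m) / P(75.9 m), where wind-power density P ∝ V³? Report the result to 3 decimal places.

Speed ratio: V_B/V_A = (z_B/z_A)^α = (110.0/75.9)^0.11 = (1.4493)^0.11 = 1.04166
Power-density ratio: P_B/P_A = (V_B/V_A)³ = (1.04166)³ = 1.13026

1.130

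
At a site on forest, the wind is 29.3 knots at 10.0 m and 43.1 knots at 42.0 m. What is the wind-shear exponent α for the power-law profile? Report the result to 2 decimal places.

α ≈ 0.27

Power law: V₂/V₁ = (z₂/z₁)^α ⇒ α = ln(V₂/V₁) / ln(z₂/z₁)
α = ln(43.1/29.3) / ln(42.0/10.0) = ln(1.4710) / ln(4.2000)
  = 0.38594 / 1.43508 = 0.26893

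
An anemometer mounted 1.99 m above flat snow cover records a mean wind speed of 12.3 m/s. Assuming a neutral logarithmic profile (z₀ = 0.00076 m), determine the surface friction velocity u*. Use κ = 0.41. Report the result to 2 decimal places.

Log law: V(z) = (u*/κ) · ln(z/z₀) ⇒ u* = κ · V / ln(z/z₀)
u* = 0.41 × 12.3 / ln(1.99/0.00076) = 0.41 × 12.3 / 7.8703
   = 5.0430 / 7.8703 = 0.6408 m/s

u* ≈ 0.64 m/s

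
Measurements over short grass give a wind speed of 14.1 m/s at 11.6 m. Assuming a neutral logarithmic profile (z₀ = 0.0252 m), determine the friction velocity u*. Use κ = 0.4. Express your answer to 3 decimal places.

Log law: V(z) = (u*/κ) · ln(z/z₀) ⇒ u* = κ · V / ln(z/z₀)
u* = 0.4 × 14.1 / ln(11.6/0.0252) = 0.4 × 14.1 / 6.1319
   = 5.6400 / 6.1319 = 0.9198 m/s

u* ≈ 0.920 m/s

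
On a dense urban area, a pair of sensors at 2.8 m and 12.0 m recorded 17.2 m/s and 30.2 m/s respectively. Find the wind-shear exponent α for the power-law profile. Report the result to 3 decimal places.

α ≈ 0.387

Power law: V₂/V₁ = (z₂/z₁)^α ⇒ α = ln(V₂/V₁) / ln(z₂/z₁)
α = ln(30.2/17.2) / ln(12.0/2.8) = ln(1.7558) / ln(4.2857)
  = 0.56293 / 1.45529 = 0.38682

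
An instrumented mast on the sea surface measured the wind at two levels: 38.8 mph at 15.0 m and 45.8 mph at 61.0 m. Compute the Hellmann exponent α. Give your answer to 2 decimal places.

Power law: V₂/V₁ = (z₂/z₁)^α ⇒ α = ln(V₂/V₁) / ln(z₂/z₁)
α = ln(45.8/38.8) / ln(61.0/15.0) = ln(1.1804) / ln(4.0667)
  = 0.16586 / 1.40282 = 0.11824

α ≈ 0.12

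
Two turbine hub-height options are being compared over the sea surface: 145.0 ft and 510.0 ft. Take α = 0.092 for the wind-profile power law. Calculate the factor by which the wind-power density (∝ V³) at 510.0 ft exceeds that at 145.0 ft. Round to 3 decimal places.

1.415

Speed ratio: V_B/V_A = (z_B/z_A)^α = (510.0/145.0)^0.092 = (3.5172)^0.092 = 1.12267
Power-density ratio: P_B/P_A = (V_B/V_A)³ = (1.12267)³ = 1.41498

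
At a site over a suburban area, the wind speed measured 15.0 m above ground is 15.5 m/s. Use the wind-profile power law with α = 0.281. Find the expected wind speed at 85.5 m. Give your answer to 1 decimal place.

Power-law profile: V₂ = V₁ · (z₂/z₁)^α
V₂ = 15.5 × (85.5/15.0)^0.281 = 15.5 × (5.7000)^0.281
    = 15.5 × 1.6308 = 25.2774 m/s

25.3 m/s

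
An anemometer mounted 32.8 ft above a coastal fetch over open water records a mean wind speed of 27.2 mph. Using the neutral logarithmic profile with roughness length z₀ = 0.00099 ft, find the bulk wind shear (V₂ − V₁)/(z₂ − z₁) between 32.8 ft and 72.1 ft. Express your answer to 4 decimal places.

0.0524 mph/ft

Log law: V₂ = V₁ · ln(z₂/z₀)/ln(z₁/z₀) = 27.2 × 11.1959/10.4082 = 29.2583 mph
ΔV/Δz = (29.2583 − 27.2)/(72.1 − 32.8) = 2.0583/39.3000 = 0.05237 mph/ft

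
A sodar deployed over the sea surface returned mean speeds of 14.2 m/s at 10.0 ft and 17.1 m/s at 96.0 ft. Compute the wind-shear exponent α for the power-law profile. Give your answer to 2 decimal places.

α ≈ 0.08

Power law: V₂/V₁ = (z₂/z₁)^α ⇒ α = ln(V₂/V₁) / ln(z₂/z₁)
α = ln(17.1/14.2) / ln(96.0/10.0) = ln(1.2042) / ln(9.6000)
  = 0.18584 / 2.26176 = 0.08216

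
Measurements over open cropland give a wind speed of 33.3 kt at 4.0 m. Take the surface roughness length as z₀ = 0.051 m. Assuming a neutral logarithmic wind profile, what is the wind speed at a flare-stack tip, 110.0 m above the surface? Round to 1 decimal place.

Log law: V(z) ∝ ln(z/z₀), so V₂/V₁ = ln(z₂/z₀) / ln(z₁/z₀).
ln(110.0/0.051) = 7.6764, ln(4.0/0.051) = 4.3622
V₂ = 33.3 × 7.6764/4.3622 = 33.3 × 1.7597 = 58.5996 kt

58.6 kt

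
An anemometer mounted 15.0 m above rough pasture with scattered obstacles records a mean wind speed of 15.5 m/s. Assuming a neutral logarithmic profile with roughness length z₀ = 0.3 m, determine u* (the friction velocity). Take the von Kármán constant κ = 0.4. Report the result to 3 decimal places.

u* ≈ 1.585 m/s

Log law: V(z) = (u*/κ) · ln(z/z₀) ⇒ u* = κ · V / ln(z/z₀)
u* = 0.4 × 15.5 / ln(15.0/0.3) = 0.4 × 15.5 / 3.9120
   = 6.2000 / 3.9120 = 1.5849 m/s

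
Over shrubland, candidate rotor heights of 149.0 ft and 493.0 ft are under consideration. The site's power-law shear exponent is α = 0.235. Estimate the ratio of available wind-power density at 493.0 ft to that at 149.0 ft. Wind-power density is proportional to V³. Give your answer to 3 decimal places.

Speed ratio: V_B/V_A = (z_B/z_A)^α = (493.0/149.0)^0.235 = (3.3087)^0.235 = 1.32471
Power-density ratio: P_B/P_A = (V_B/V_A)³ = (1.32471)³ = 2.32467

2.325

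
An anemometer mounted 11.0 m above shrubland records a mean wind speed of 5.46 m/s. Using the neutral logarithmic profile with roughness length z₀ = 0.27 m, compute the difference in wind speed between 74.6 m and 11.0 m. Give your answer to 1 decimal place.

2.8 m/s

Log law: V₂ = V₁ · ln(z₂/z₀)/ln(z₁/z₀) = 5.46 × 5.6215/3.7072 = 8.2793 m/s
ΔV = 8.2793 − 5.46 = 2.8193 m/s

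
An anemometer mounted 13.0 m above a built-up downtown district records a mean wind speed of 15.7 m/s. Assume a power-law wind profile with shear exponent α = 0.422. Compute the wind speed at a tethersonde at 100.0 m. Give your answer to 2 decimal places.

37.14 m/s

Power-law profile: V₂ = V₁ · (z₂/z₁)^α
V₂ = 15.7 × (100.0/13.0)^0.422 = 15.7 × (7.6923)^0.422
    = 15.7 × 2.3655 = 37.1377 m/s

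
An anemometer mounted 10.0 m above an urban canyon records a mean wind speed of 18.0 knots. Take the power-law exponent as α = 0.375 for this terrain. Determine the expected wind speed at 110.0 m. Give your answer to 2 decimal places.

44.24 knots

Power-law profile: V₂ = V₁ · (z₂/z₁)^α
V₂ = 18.0 × (110.0/10.0)^0.375 = 18.0 × (11.0000)^0.375
    = 18.0 × 2.4577 = 44.2379 knots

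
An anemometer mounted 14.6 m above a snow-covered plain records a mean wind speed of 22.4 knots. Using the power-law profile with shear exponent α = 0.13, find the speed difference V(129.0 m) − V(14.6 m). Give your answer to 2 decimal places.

Power law: V₂ = V₁ · (z₂/z₁)^α = 22.4 × (8.8356)^0.13 = 29.7344 knots
ΔV = 29.7344 − 22.4 = 7.3344 knots

7.33 knots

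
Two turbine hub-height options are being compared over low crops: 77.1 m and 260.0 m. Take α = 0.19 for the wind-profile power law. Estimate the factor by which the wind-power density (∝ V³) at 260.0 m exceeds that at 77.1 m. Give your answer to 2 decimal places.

2.00

Speed ratio: V_B/V_A = (z_B/z_A)^α = (260.0/77.1)^0.19 = (3.3722)^0.19 = 1.25981
Power-density ratio: P_B/P_A = (V_B/V_A)³ = (1.25981)³ = 1.99947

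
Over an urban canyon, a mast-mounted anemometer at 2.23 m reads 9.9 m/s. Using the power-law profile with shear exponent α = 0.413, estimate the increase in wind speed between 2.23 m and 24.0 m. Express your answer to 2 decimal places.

Power law: V₂ = V₁ · (z₂/z₁)^α = 9.9 × (10.7623)^0.413 = 26.4127 m/s
ΔV = 26.4127 − 9.9 = 16.5127 m/s

16.51 m/s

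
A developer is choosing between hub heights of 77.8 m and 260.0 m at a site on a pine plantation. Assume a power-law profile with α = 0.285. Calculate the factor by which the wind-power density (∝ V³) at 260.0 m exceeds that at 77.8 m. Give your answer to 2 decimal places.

2.81

Speed ratio: V_B/V_A = (z_B/z_A)^α = (260.0/77.8)^0.285 = (3.3419)^0.285 = 1.41039
Power-density ratio: P_B/P_A = (V_B/V_A)³ = (1.41039)³ = 2.80553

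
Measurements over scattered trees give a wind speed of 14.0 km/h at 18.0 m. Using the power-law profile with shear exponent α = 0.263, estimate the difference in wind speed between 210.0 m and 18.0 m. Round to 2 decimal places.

Power law: V₂ = V₁ · (z₂/z₁)^α = 14.0 × (11.6667)^0.263 = 26.7138 km/h
ΔV = 26.7138 − 14.0 = 12.7138 km/h

12.71 km/h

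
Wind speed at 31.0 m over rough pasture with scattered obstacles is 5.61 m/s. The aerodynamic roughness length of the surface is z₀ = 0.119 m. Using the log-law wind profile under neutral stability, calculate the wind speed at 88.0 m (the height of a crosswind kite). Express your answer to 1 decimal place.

6.7 m/s

Log law: V(z) ∝ ln(z/z₀), so V₂/V₁ = ln(z₂/z₀) / ln(z₁/z₀).
ln(88.0/0.119) = 6.6060, ln(31.0/0.119) = 5.5626
V₂ = 5.61 × 6.6060/5.5626 = 5.61 × 1.1876 = 6.6622 m/s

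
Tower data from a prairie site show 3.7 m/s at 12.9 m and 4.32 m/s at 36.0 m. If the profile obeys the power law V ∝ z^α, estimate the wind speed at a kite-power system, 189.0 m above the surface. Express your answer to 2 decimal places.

First find α: α = ln(V₂/V₁)/ln(z₂/z₁) = ln(4.32/3.7)/ln(36.0/12.9) = 0.15492/1.02629 = 0.1510
Extrapolate from 36.0 m to 189.0 m: V₃ = 4.32 × (189.0/36.0)^0.1510 = 4.32 × 1.2844 = 5.5487 m/s

5.55 m/s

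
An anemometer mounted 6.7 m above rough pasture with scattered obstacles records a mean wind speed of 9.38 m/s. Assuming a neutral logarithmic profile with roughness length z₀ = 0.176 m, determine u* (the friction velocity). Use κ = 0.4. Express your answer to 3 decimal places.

u* ≈ 1.031 m/s

Log law: V(z) = (u*/κ) · ln(z/z₀) ⇒ u* = κ · V / ln(z/z₀)
u* = 0.4 × 9.38 / ln(6.7/0.176) = 0.4 × 9.38 / 3.6394
   = 3.7520 / 3.6394 = 1.0309 m/s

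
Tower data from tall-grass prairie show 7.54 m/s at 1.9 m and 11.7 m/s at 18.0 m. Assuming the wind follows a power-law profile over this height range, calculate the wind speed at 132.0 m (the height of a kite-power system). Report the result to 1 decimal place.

17.3 m/s

First find α: α = ln(V₂/V₁)/ln(z₂/z₁) = ln(11.7/7.54)/ln(18.0/1.9) = 0.43937/2.24852 = 0.1954
Extrapolate from 18.0 m to 132.0 m: V₃ = 11.7 × (132.0/18.0)^0.1954 = 11.7 × 1.4760 = 17.2690 m/s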